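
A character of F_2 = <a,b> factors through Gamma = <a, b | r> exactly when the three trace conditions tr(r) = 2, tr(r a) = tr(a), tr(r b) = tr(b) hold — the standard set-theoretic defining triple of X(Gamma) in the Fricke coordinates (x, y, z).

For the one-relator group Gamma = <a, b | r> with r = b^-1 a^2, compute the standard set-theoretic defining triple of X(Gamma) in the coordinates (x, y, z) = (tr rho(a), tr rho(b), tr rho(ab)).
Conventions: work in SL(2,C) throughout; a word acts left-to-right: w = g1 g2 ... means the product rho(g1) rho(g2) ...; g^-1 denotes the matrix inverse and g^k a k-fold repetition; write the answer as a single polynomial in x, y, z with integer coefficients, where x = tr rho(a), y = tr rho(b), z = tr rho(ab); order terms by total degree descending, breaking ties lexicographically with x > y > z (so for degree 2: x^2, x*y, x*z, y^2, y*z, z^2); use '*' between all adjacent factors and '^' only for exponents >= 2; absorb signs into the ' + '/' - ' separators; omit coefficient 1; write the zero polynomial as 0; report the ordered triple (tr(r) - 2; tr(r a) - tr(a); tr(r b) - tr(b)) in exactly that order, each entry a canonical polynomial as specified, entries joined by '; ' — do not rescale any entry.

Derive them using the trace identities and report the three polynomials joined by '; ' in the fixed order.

apply: tr(a^2) = tr(a) tr(a) - tr(1) = x^2 - 2
tr(a^2 b) = tr(a) tr(b a) - tr(b) = x*z - y
apply: tr(b^-1 a^2) = tr(a^2) tr(b) - tr(a^2 b) = x^2*y - x*z - y
apply: tr(a^3) = tr(a) tr(a^2) - tr(a)   [square of a] = x^3 - 3*x
tr(a^3 b) = tr(a) tr(a b a) - tr(a b)   [square of a] = x^2*z - x*y - z
apply: tr(b^-1 a^3) = tr(a^3) tr(b) - tr(a^3 b)   [inverse elimination on b] = x^3*y - x^2*z - 2*x*y + z
assemble the triple (tr(r) - 2; tr(r a) - x; tr(r b) - y)

x^2*y - x*z - y - 2; x^3*y - x^2*z - 2*x*y - x + z; x^2 - y - 2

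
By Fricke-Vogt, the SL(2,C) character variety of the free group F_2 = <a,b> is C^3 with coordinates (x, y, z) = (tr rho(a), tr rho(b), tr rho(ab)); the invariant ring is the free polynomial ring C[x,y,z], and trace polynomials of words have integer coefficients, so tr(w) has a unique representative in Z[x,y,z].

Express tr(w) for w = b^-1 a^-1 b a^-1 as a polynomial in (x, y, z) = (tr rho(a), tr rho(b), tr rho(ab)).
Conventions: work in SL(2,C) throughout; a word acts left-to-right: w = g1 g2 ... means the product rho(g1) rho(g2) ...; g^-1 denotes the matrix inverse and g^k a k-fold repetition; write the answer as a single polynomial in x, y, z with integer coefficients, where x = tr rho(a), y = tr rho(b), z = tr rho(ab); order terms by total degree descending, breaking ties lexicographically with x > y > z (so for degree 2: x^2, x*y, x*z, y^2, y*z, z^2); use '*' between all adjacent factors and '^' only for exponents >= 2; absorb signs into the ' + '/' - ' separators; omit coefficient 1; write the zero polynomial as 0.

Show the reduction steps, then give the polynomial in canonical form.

x*y*z - y^2 - z^2 + 2

trace(a^-1) = trace(a) = x
trace(a b a) = trace(a)*trace(b a) - trace(b)   [square of a] = x*z - y
trace(a b a b) = trace(a b)*trace(a b) - trace(1)   [split at a repeated a] = z^2 - 2
trace(b^-1 a b a) = trace(a b a)*trace(b) - trace(a b a b)   [inverse elimination on b] = x*y*z - y^2 - z^2 + 2
trace(b a^-1 b^-1 a) = trace(b^-1 a b)*trace(a) - trace(b^-1 a b a)   [inverse elimination on a] = -x*y*z + x^2 + y^2 + z^2 - 2
trace(b^-1 a^-1 b a^-1) = trace(b a^-1 b^-1)*trace(a) - trace(b a^-1 b^-1 a)   [inverse elimination on a] = x*y*z - y^2 - z^2 + 2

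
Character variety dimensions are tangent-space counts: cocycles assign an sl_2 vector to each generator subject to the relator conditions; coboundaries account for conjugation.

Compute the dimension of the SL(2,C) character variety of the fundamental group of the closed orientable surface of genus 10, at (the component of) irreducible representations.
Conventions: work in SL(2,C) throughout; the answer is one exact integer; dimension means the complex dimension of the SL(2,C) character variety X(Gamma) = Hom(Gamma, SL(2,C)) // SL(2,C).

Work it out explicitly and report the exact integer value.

Gamma = pi_1(Sigma_10) = < a_1, b_1, ..., a_10, b_10 | prod [a_i, b_i] > has 2g = 20 generators and 1 relator.
Unconstrained cocycle data is one sl_2 vector per generator (60 dimensions), cut by the relator condition d_2(z) = 0.
H^2 = coker(d_2) is dual to H^0 = 0 at irreducible rho (Poincare duality), so d_2 is onto: dim Z^1 = 57.
Coboundaries contribute dim B^1 = 3 (injective at irreducible rho).
Hence dim X = 57 - 3 = 54.

54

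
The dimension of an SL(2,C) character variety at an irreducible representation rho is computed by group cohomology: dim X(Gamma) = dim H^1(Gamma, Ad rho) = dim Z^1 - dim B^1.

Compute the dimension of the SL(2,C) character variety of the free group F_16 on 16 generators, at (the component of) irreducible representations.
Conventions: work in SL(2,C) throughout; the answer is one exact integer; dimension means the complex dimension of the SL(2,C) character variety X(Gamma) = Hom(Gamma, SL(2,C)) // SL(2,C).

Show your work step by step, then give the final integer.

Gamma = F_16 has 16 generators and no relators.
A cocycle picks one sl_2 vector per generator freely, giving dim Z^1 = 3*16 = 48.
At an irreducible rho the centralizer of the image in sl_2 is 0, so the coboundary map sl_2 -> Z^1 is injective: dim B^1 = 3.
dim H^1 = 48 - 3 = 45, which is dim X.

45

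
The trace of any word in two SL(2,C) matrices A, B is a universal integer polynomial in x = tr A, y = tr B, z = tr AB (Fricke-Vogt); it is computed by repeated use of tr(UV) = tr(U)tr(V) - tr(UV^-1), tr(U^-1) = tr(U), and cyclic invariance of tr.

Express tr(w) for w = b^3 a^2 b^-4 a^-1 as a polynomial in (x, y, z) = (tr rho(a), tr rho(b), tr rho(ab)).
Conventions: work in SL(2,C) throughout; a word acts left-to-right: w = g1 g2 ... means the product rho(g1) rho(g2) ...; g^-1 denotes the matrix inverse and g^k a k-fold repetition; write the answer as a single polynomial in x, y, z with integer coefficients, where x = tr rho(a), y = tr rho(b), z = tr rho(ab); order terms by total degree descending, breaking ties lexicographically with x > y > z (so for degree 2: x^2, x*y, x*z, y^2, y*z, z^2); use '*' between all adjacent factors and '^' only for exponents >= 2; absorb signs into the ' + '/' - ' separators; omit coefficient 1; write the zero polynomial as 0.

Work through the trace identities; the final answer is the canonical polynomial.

-x^2*y^6*z + x^3*y^5 + x*y^7 + x*y^5*z^2 + 3*x^2*y^4*z - 3*x^3*y^3 - 7*x*y^5 - 3*x*y^3*z^2 - 2*x^2*y^2*z + 2*x^3*y + 14*x*y^3 + 2*x*y*z^2 - 7*x*y - z

reduce: trace(a b^2) = trace(b)*trace(a b) - trace(a)   [square of b] = y*z - x
trace(b^3 a) = trace(b)*trace(a b^2) - trace(a b)   [square of b] = y^2*z - x*y - z
so trace(a^2 b) = trace(a)*trace(b a) - trace(b)   [square of a] = x*z - y
reduce: trace(a^2) = trace(a)*trace(a) - trace(1)   [square of a] = x^2 - 2
so trace(a^2 b^2) = trace(b)*trace(a^2 b) - trace(a^2)   [square of b] = x*y*z - x^2 - y^2 + 2
so trace(b a^2 b^2) = trace(b)*trace(a^2 b^2) - trace(a^2 b)   [square of b] = x*y^2*z - x^2*y - y^3 - x*z + 3*y
trace(b^3 a^2 b) = trace(b)*trace(b a^2 b^2) - trace(b a^2 b)   [square of b] = x*y^3*z - x^2*y^2 - y^4 - 2*x*y*z + x^2 + 4*y^2 - 2
reduce: trace(a b a b) = trace(b a)*trace(b a) - trace(1)   [split at a repeated b] = z^2 - 2
reduce: trace(b a b a b) = trace(b)*trace(a b a b) - trace(a b a)   [square of b] = y*z^2 - x*z - y
trace(b a b^3 a) = trace(b)*trace(b a b a b) - trace(b a b a)   [square of b] = y^2*z^2 - x*y*z - y^2 - z^2 + 2
so trace(b a b^3) = trace(b)*trace(a b^3) - trace(a b^2)   [square of b] = y^3*z - x*y^2 - 2*y*z + x
trace(b^3 a^2 b a) = trace(a)*trace(b a b^3 a) - trace(b a b^3)   [square of a] = x*y^2*z^2 - x^2*y*z - y^3*z - x*z^2 + 2*y*z + x
so trace(a^-1 b^3 a^2 b) = trace(b^3 a^2 b)*trace(a) - trace(b^3 a^2 b a)   [inverse elimination on a] = x^2*y^3*z - x^3*y^2 - x*y^4 - x*y^2*z^2 - x^2*y*z + y^3*z + x^3 + 4*x*y^2 + x*z^2 - 2*y*z - 3*x
trace(b^-1 a^-1 b^3 a^2) = trace(a^-1 b^3 a^2)*trace(b) - trace(a^-1 b^3 a^2 b)   [inverse elimination on b] = -x^2*y^3*z + x^3*y^2 + x*y^4 + x*y^2*z^2 + x^2*y*z - x^3 - 5*x*y^2 - x*z^2 + y*z + 3*x
reduce: trace(a^-1 b^3 a^2 b^-2) = trace(b^-1 a^-1 b^3 a^2)*trace(b) - trace(b^-1 a^-1 b^3 a^2 b)   [inverse elimination on b] = -x^2*y^4*z + x^3*y^3 + x*y^5 + x*y^3*z^2 + x^2*y^2*z - x^3*y - 5*x*y^3 - x*y*z^2 + 4*x*y + z
so trace(b^-1 a^-1 b^3 a^2 b^-2) = trace(a^-1 b^3 a^2 b^-2)*trace(b) - trace(a^-1 b^3 a^2 b^-1)   [inverse elimination on b] = -x^2*y^5*z + x^3*y^4 + x*y^6 + x*y^4*z^2 + 2*x^2*y^3*z - 2*x^3*y^2 - 6*x*y^4 - 2*x*y^2*z^2 - x^2*y*z + x^3 + 9*x*y^2 + x*z^2 - 3*x
so trace(b^3 a^2 b^-4 a^-1) = trace(b^-1 a^-1 b^3 a^2 b^-2)*trace(b) - trace(b^-1 a^-1 b^3 a^2 b^-1)   [inverse elimination on b] = -x^2*y^6*z + x^3*y^5 + x*y^7 + x*y^5*z^2 + 3*x^2*y^4*z - 3*x^3*y^3 - 7*x*y^5 - 3*x*y^3*z^2 - 2*x^2*y^2*z + 2*x^3*y + 14*x*y^3 + 2*x*y*z^2 - 7*x*y - z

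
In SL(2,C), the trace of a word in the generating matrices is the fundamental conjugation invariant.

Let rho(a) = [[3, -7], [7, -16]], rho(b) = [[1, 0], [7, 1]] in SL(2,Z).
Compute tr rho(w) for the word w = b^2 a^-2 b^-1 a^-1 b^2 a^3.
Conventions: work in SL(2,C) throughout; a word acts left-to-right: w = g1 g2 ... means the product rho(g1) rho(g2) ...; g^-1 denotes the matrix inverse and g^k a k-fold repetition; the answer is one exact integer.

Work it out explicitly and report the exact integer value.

rho(b) = [[1, 0], [7, 1]]
... * rho(b) = [[1, 0], [7, 1]]  ->  [[1, 0], [14, 1]]
... * rho(a^-1) = [[-16, 7], [-7, 3]]  ->  [[-16, 7], [-231, 101]]
... * rho(a^-1) = [[-16, 7], [-7, 3]]  ->  [[207, -91], [2989, -1314]]
... * rho(b^-1) = [[1, 0], [-7, 1]]  ->  [[844, -91], [12187, -1314]]
... * rho(a^-1) = [[-16, 7], [-7, 3]]  ->  [[-12867, 5635], [-185794, 81367]]
... * rho(b) = [[1, 0], [7, 1]]  ->  [[26578, 5635], [383775, 81367]]
... * rho(b) = [[1, 0], [7, 1]]  ->  [[66023, 5635], [953344, 81367]]
... * rho(a) = [[3, -7], [7, -16]]  ->  [[237514, -552321], [3429601, -7975280]]
... * rho(a) = [[3, -7], [7, -16]]  ->  [[-3153705, 7174538], [-45538157, 103597273]]
... * rho(a) = [[3, -7], [7, -16]]  ->  [[40760651, -92716673], [588566440, -1338789269]]
tr = 40760651 + -1338789269 = -1298028618

-1298028618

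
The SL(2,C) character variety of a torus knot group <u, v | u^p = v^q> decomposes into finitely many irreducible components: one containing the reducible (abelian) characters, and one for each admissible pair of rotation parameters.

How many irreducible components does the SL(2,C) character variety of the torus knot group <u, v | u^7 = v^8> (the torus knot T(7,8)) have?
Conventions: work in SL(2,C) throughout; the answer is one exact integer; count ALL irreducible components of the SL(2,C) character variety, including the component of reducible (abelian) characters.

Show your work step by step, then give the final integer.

In the torus knot group T(7,8), u^7 = v^8 is central, so an irreducible representation sends it to +I or -I (Schur).
On an irreducible component, tr(u) is locked at 2*cos(pi*alpha/7) for some alpha in 1..6, and tr(v) at 2*cos(pi*beta/8) for some beta in 1..7.
The two central values (-1)^alpha I and (-1)^beta I must be the same matrix, so alpha and beta share a parity.
Counting: 3 odd alphas x 4 odd betas + 3 even alphas x 3 even betas = 12 + 9 = 21.
Total: 21 irreducible-character components + 1 reducible (abelian) component = 22.

22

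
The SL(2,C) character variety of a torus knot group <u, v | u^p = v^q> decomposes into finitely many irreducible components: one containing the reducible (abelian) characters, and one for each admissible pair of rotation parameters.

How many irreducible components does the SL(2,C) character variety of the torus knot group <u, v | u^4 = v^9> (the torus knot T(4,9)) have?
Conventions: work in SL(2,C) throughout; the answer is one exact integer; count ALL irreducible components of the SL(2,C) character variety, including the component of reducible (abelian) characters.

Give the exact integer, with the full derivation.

Gamma = < u, v | u^4 = v^9 > (torus knot T(4,9)); the central element u^4 = v^9 acts as +I or -I in any irreducible SL(2,C) representation.
So on each irreducible component the traces are pinned: tr(u) = 2*cos(pi*alpha/4) with 1 <= alpha <= 3, tr(v) = 2*cos(pi*beta/9) with 1 <= beta <= 8.
The two central values (-1)^alpha I and (-1)^beta I must be the same matrix, so alpha and beta share a parity.
count pairs: odd alpha (2 choices) x odd beta (4), plus even alpha (1) x even beta (4): 2*4 + 1*4 = 12.
components with irreducible characters: 12; plus the single component of reducible (abelian) characters: total 13.

13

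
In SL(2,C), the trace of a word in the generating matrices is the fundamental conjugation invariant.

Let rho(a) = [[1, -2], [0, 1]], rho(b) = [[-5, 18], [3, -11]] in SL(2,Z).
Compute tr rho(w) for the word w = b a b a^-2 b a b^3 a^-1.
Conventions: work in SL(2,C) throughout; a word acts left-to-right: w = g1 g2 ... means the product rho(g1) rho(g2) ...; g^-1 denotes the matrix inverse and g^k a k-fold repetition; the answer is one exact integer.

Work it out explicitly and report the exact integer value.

4758374

rho(b) = [[-5, 18], [3, -11]]
... * rho(a) = [[1, -2], [0, 1]]  ->  [[-5, 28], [3, -17]]
... * rho(b) = [[-5, 18], [3, -11]]  ->  [[109, -398], [-66, 241]]
... * rho(a^-1) = [[1, 2], [0, 1]]  ->  [[109, -180], [-66, 109]]
... * rho(a^-1) = [[1, 2], [0, 1]]  ->  [[109, 38], [-66, -23]]
... * rho(b) = [[-5, 18], [3, -11]]  ->  [[-431, 1544], [261, -935]]
... * rho(a) = [[1, -2], [0, 1]]  ->  [[-431, 2406], [261, -1457]]
... * rho(b) = [[-5, 18], [3, -11]]  ->  [[9373, -34224], [-5676, 20725]]
... * rho(b) = [[-5, 18], [3, -11]]  ->  [[-149537, 545178], [90555, -330143]]
... * rho(b) = [[-5, 18], [3, -11]]  ->  [[2383219, -8688624], [-1443204, 5261563]]
... * rho(a^-1) = [[1, 2], [0, 1]]  ->  [[2383219, -3922186], [-1443204, 2375155]]
tr = 2383219 + 2375155 = 4758374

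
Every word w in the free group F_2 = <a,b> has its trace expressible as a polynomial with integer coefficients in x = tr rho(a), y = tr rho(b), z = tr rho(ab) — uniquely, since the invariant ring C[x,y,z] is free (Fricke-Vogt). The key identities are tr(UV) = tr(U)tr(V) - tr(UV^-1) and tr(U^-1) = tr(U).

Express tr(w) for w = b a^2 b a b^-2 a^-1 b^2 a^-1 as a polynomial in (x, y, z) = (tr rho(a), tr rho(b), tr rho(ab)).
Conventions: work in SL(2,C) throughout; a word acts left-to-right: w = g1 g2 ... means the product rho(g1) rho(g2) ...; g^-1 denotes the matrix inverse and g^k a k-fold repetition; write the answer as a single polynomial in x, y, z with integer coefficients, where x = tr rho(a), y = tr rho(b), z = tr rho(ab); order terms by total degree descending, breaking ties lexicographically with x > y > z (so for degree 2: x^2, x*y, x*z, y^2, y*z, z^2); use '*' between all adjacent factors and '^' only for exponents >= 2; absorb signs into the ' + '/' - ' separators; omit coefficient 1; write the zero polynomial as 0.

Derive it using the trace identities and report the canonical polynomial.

tr(b a b a) = tr(a b) * tr(a b) - tr(1) = z^2 - 2
tr(b a b) = tr(b) * tr(a b) - tr(a) = y*z - x
use: tr(a^2 b a b) = tr(a) * tr(b a b a) - tr(b a b) = x*z^2 - y*z - x
tr(a b a) = tr(a) * tr(b a) - tr(b) = x*z - y
tr(a^2 b a) = tr(a) * tr(a b a) - tr(a b) = x^2*z - x*y - z
use: tr(b a^2 b a b) = tr(b) * tr(a^2 b a b) - tr(a^2 b a) = x*y*z^2 - x^2*z - y^2*z + z
tr(b a b a b a) = tr(b a b a) * tr(b a) - tr(a b) = z^3 - 3*z
apply: tr(b a b a b) = tr(b) * tr(a b a b) - tr(a b a) = y*z^2 - x*z - y
use: tr(b a^2 b a b a) = tr(a) * tr(b a b a b a) - tr(b a b a b) = x*z^3 - y*z^2 - 2*x*z + y
tr(b a^-1 b a^2 b a) = tr(b a^2 b a b) * tr(a) - tr(b a^2 b a b a) = x^2*y*z^2 - x^3*z - x*y^2*z - x*z^3 + y*z^2 + 3*x*z - y
use: tr(b^3 a^2 b a) = tr(b) * tr(a^2 b a b^2) - tr(a^2 b a b) = x*y^2*z^2 - x^2*y*z - y^3*z - x*z^2 + 2*y*z + x
tr(b^2) = tr(b) * tr(b) - tr(1) = y^2 - 2
tr(b a^2 b) = tr(a) * tr(b^2 a) - tr(b^2) = x*y*z - x^2 - y^2 + 2
apply: tr(b a^2 b^2) = tr(b) * tr(b a^2 b) - tr(b a^2) = x*y^2*z - x^2*y - y^3 - x*z + 3*y
use: tr(b^3 a^2 b) = tr(b) * tr(b a^2 b^2) - tr(b a^2 b) = x*y^3*z - x^2*y^2 - y^4 - 2*x*y*z + x^2 + 4*y^2 - 2
tr(b a^2 b a^2 b^2) = tr(a) * tr(b^3 a^2 b a) - tr(b^3 a^2 b) = x^2*y^2*z^2 - x^3*y*z - 2*x*y^3*z + x^2*y^2 - x^2*z^2 + y^4 + 4*x*y*z - 4*y^2 + 2
use: tr(b a b^2 a b a) = tr(b) * tr(a b a b a b) - tr(a b a b a) = y*z^3 - x*z^2 - 2*y*z + x
tr(b a b^2 a b) = tr(b) * tr(a b^2 a b) - tr(a b^2 a) = y^2*z^2 - 2*x*y*z + x^2 - 2
tr(b^2 a b a^2 b a) = tr(a) * tr(b a b^2 a b a) - tr(b a b^2 a b) = x*y*z^3 - x^2*z^2 - y^2*z^2 + 2
tr(b a b a^2 b) = tr(b) * tr(a b a^2 b) - tr(a b a^2) = x*y*z^2 - x^2*z - y^2*z + z
use: tr(b^2 a b a^2 b) = tr(b) * tr(b a b a^2 b) - tr(b a b a^2) = x*y^2*z^2 - x^2*y*z - y^3*z - x*z^2 + 2*y*z + x
use: tr(b a^2 b a^2 b^2 a) = tr(a) * tr(b^2 a b a^2 b a) - tr(b^2 a b a^2 b) = x^2*y*z^3 - x^3*z^2 - 2*x*y^2*z^2 + x^2*y*z + y^3*z + x*z^2 - 2*y*z + x
apply: tr(a b^2 a^-1 b a^2 b a) = tr(b a^2 b a^2 b^2) * tr(a) - tr(b a^2 b a^2 b^2 a) = x^3*y^2*z^2 - x^4*y*z - 2*x^2*y^3*z - x^2*y*z^3 + x^3*y^2 + x*y^4 + 2*x*y^2*z^2 + 3*x^2*y*z - y^3*z - 4*x*y^2 - x*z^2 + 2*y*z + x
apply: tr(b a b a b^2) = tr(b) * tr(a b a b^2) - tr(a b a b) = y^2*z^2 - x*y*z - y^2 - z^2 + 2
apply: tr(b a^2 b a b a b) = tr(a) * tr(b a b a b^2 a) - tr(b a b a b^2) = x*y*z^3 - x^2*z^2 - y^2*z^2 - x*y*z + x^2 + y^2 + z^2 - 2
tr(b a^2 b a b a b^2) = tr(b) * tr(b a^2 b a b a b) - tr(b a^2 b a b a) = x*y^2*z^3 - x^2*y*z^2 - y^3*z^2 - x*y^2*z - x*z^3 + x^2*y + y^3 + 2*y*z^2 + 2*x*z - 3*y
use: tr(b a b a b a b a) = tr(a b) * tr(a b a b a b) - tr(a^-1 b^-1 a^-1 b^-1) = z^4 - 4*z^2 + 2
tr(a b a^2 b a b a b) = tr(a) * tr(b a b a b a b a) - tr(b a b a b a b) = x*z^4 - y*z^3 - 3*x*z^2 + 2*y*z + x
apply: tr(a b a^2 b a b a) = tr(a) * tr(b a b a^2 b a) - tr(b a b a^2 b) = x^2*z^3 - 2*x*y*z^2 - x^2*z + y^2*z + x*y - z
use: tr(b a^2 b a b a b^2 a) = tr(b) * tr(a b a^2 b a b a b) - tr(a b a^2 b a b a) = x*y*z^4 - x^2*z^3 - y^2*z^3 - x*y*z^2 + x^2*z + y^2*z + z
tr(a b^2 a^-1 b a^2 b a b) = tr(b a^2 b a b a b^2) * tr(a) - tr(b a^2 b a b a b^2 a) = x^2*y^2*z^3 - x^3*y*z^2 - x*y^3*z^2 - x*y*z^4 - x^2*y^2*z + y^2*z^3 + x^3*y + x*y^3 + 3*x*y*z^2 + x^2*z - y^2*z - 3*x*y - z
tr(b^2 a^-1 b a^2 b a b^-1 a) = tr(a b^2 a^-1 b a^2 b a) * tr(b) - tr(a b^2 a^-1 b a^2 b a b) = x^3*y^3*z^2 - x^4*y^2*z - 2*x^2*y^4*z - 2*x^2*y^2*z^3 + x^3*y^3 + x^3*y*z^2 + x*y^5 + 3*x*y^3*z^2 + x*y*z^4 + 4*x^2*y^2*z - y^4*z - y^2*z^3 - x^3*y - 5*x*y^3 - 4*x*y*z^2 - x^2*z + 3*y^2*z + 4*x*y + z
use: tr(a^-1 b^2 a^-1 b a^2 b a b^-1) = tr(b^2 a^-1 b a^2 b a b^-1) * tr(a) - tr(b^2 a^-1 b a^2 b a b^-1 a) = -x^3*y^3*z^2 + x^4*y^2*z + 2*x^2*y^4*z + 2*x^2*y^2*z^3 - x^3*y^3 - x*y^5 - 3*x*y^3*z^2 - x*y*z^4 - x^4*z - 5*x^2*y^2*z - x^2*z^3 + y^4*z + y^2*z^3 + x^3*y + 5*x*y^3 + 5*x*y*z^2 + 4*x^2*z - 3*y^2*z - 5*x*y - z
tr(b^2 a^-1 b a^2 b) = tr(b a^2 b^3) * tr(a) - tr(b a^2 b^3 a) = x^2*y^3*z - x^3*y^2 - x*y^4 - x*y^2*z^2 - x^2*y*z + y^3*z + x^3 + 4*x*y^2 + x*z^2 - 2*y*z - 3*x
use: tr(b a^2 b a b^-2 a^-1 b^2 a^-1) = tr(a^-1 b^2 a^-1 b a^2 b a b^-1) * tr(b) - tr(a^-1 b^2 a^-1 b a^2 b a) = -x^3*y^4*z^2 + x^4*y^3*z + 2*x^2*y^5*z + 2*x^2*y^3*z^3 - x^3*y^4 - x*y^6 - 3*x*y^4*z^2 - x*y^2*z^4 - x^4*y*z - 6*x^2*y^3*z - x^2*y*z^3 + y^5*z + y^3*z^3 + 2*x^3*y^2 + 6*x*y^4 + 6*x*y^2*z^2 + 5*x^2*y*z - 4*y^3*z - x^3 - 9*x*y^2 - x*z^2 + y*z + 3*x

-x^3*y^4*z^2 + x^4*y^3*z + 2*x^2*y^5*z + 2*x^2*y^3*z^3 - x^3*y^4 - x*y^6 - 3*x*y^4*z^2 - x*y^2*z^4 - x^4*y*z - 6*x^2*y^3*z - x^2*y*z^3 + y^5*z + y^3*z^3 + 2*x^3*y^2 + 6*x*y^4 + 6*x*y^2*z^2 + 5*x^2*y*z - 4*y^3*z - x^3 - 9*x*y^2 - x*z^2 + y*z + 3*x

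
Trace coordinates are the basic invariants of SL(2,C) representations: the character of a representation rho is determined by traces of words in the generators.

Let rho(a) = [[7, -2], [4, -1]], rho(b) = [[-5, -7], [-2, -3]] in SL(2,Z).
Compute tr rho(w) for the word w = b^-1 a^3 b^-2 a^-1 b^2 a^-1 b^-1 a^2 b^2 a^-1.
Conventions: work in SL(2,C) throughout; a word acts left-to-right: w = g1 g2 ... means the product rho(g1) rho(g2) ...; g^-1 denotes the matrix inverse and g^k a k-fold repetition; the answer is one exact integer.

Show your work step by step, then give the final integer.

322061299202

rho(b^-1) = [[-3, 7], [2, -5]]
... * rho(a) = [[7, -2], [4, -1]]  ->  [[7, -1], [-6, 1]]
... * rho(a) = [[7, -2], [4, -1]]  ->  [[45, -13], [-38, 11]]
... * rho(a) = [[7, -2], [4, -1]]  ->  [[263, -77], [-222, 65]]
... * rho(b^-1) = [[-3, 7], [2, -5]]  ->  [[-943, 2226], [796, -1879]]
... * rho(b^-1) = [[-3, 7], [2, -5]]  ->  [[7281, -17731], [-6146, 14967]]
... * rho(a^-1) = [[-1, 2], [-4, 7]]  ->  [[63643, -109555], [-53722, 92477]]
... * rho(b) = [[-5, -7], [-2, -3]]  ->  [[-99105, -116836], [83656, 98623]]
... * rho(b) = [[-5, -7], [-2, -3]]  ->  [[729197, 1044243], [-615526, -881461]]
... * rho(a^-1) = [[-1, 2], [-4, 7]]  ->  [[-4906169, 8768095], [4141370, -7401279]]
... * rho(b^-1) = [[-3, 7], [2, -5]]  ->  [[32254697, -78183658], [-27226668, 65995985]]
... * rho(a) = [[7, -2], [4, -1]]  ->  [[-86951753, 13674264], [73397264, -11542649]]
... * rho(a) = [[7, -2], [4, -1]]  ->  [[-553965215, 160229242], [467610252, -135251879]]
... * rho(b) = [[-5, -7], [-2, -3]]  ->  [[2449367591, 3397068779], [-2067547502, -2867516127]]
... * rho(b) = [[-5, -7], [-2, -3]]  ->  [[-19040975513, -27336779474], [16072769764, 23075380895]]
... * rho(a^-1) = [[-1, 2], [-4, 7]]  ->  [[128388093409, -229439407344], [-108374293344, 193673205793]]
tr = 128388093409 + 193673205793 = 322061299202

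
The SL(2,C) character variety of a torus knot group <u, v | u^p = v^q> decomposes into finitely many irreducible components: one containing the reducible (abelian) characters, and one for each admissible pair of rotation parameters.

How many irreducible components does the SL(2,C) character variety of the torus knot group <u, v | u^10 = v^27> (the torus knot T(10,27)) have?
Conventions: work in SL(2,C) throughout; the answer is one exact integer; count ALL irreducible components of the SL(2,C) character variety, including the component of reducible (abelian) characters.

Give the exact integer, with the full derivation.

In the torus knot group T(10,27), u^10 = v^27 is central, so an irreducible representation sends it to +I or -I (Schur).
So on each irreducible component the traces are pinned: tr(u) = 2*cos(pi*alpha/10) with 1 <= alpha <= 9, tr(v) = 2*cos(pi*beta/27) with 1 <= beta <= 26.
The two central values (-1)^alpha I and (-1)^beta I must be the same matrix, so alpha and beta share a parity.
count pairs: odd alpha (5 choices) x odd beta (13), plus even alpha (4) x even beta (13): 5*13 + 4*13 = 117.
components with irreducible characters: 117; plus the single component of reducible (abelian) characters: total 118.

118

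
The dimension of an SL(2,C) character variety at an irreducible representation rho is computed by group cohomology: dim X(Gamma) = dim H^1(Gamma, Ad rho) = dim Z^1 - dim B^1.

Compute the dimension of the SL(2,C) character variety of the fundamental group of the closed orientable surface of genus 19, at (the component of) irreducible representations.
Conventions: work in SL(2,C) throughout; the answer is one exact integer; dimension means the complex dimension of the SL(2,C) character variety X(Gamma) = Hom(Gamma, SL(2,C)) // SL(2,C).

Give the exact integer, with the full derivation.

Gamma = pi_1(Sigma_19) = < a_1, b_1, ..., a_19, b_19 | prod [a_i, b_i] > has 2g = 38 generators and 1 relator.
Unconstrained cocycle data is one sl_2 vector per generator (114 dimensions), cut by the relator condition d_2(z) = 0.
At an irreducible rho, H^2 = coker(d_2) vanishes (Poincare duality: H^2 is dual to H^0 = invariants = 0), so d_2 is surjective onto sl_2 and dim Z^1 = 114 - 3 = 111.
As always at irreducible rho, dim B^1 = 3.
Hence dim X = 111 - 3 = 108.

108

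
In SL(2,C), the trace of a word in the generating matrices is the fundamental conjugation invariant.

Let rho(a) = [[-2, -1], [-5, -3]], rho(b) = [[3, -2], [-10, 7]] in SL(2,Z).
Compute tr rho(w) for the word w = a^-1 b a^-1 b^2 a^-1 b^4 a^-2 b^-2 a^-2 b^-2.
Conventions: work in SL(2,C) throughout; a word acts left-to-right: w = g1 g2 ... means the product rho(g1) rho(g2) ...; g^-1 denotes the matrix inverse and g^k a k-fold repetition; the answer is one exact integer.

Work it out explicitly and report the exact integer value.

rho(a^-1) = [[-3, 1], [5, -2]]
... * rho(b) = [[3, -2], [-10, 7]]  ->  [[-19, 13], [35, -24]]
... * rho(a^-1) = [[-3, 1], [5, -2]]  ->  [[122, -45], [-225, 83]]
... * rho(b) = [[3, -2], [-10, 7]]  ->  [[816, -559], [-1505, 1031]]
... * rho(b) = [[3, -2], [-10, 7]]  ->  [[8038, -5545], [-14825, 10227]]
... * rho(a^-1) = [[-3, 1], [5, -2]]  ->  [[-51839, 19128], [95610, -35279]]
... * rho(b) = [[3, -2], [-10, 7]]  ->  [[-346797, 237574], [639620, -438173]]
... * rho(b) = [[3, -2], [-10, 7]]  ->  [[-3416131, 2356612], [6300590, -4346451]]
... * rho(b) = [[3, -2], [-10, 7]]  ->  [[-33814513, 23328546], [62366280, -43026337]]
... * rho(b) = [[3, -2], [-10, 7]]  ->  [[-334728999, 230928848], [617362210, -425916919]]
... * rho(a^-1) = [[-3, 1], [5, -2]]  ->  [[2158831237, -796586695], [-3981671225, 1469196048]]
... * rho(a^-1) = [[-3, 1], [5, -2]]  ->  [[-10459427186, 3752004627], [19290993915, -6920063321]]
... * rho(b^-1) = [[7, 2], [10, 3]]  ->  [[-35695944032, -9662840491], [65836324195, 17821797867]]
... * rho(b^-1) = [[7, 2], [10, 3]]  ->  [[-346500013134, -100380409537], [639072248035, 185138041991]]
... * rho(a^-1) = [[-3, 1], [5, -2]]  ->  [[537597991717, -145739194060], [-991526534150, 268796164053]]
... * rho(a^-1) = [[-3, 1], [5, -2]]  ->  [[-2341489945451, 829076379837], [4318560422715, -1529118862256]]
... * rho(b^-1) = [[7, 2], [10, 3]]  ->  [[-8099665819787, -2195750751391], [14938734336445, 4049764258662]]
... * rho(b^-1) = [[7, 2], [10, 3]]  ->  [[-78655168252419, -22786583893747], [145068782941735, 42026761448876]]
tr = -78655168252419 + 42026761448876 = -36628406803543

-36628406803543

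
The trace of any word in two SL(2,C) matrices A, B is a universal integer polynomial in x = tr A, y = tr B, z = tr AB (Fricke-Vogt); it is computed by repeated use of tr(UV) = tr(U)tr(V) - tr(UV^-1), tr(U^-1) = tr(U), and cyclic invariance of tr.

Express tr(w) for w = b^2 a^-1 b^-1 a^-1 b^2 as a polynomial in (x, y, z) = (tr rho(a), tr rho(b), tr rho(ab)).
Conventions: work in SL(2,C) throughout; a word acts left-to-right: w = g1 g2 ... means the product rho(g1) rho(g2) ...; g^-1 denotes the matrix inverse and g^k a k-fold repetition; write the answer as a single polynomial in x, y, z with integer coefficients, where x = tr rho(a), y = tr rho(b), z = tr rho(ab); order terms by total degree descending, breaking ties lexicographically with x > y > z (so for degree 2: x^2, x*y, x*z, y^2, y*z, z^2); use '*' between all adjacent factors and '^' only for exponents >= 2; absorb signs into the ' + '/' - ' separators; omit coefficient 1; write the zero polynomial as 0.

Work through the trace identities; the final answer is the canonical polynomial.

next, trace(b^2) = trace(b) * trace(b) - trace(1)  (reduce the b square) = y^2 - 2
trace(b^3) = trace(b) * trace(b^2) - trace(b)  (reduce the b square) = y^3 - 3*y
trace(a b^2) = trace(b) * trace(a b) - trace(a)  (reduce the b square) = y*z - x
trace(b^3 a) = trace(b) * trace(a b^2) - trace(a b)  (reduce the b square) = y^2*z - x*y - z
and trace(b^3 a^-1) = trace(b^3) * trace(a) - trace(b^3 a)  (eliminate a^-1) = x*y^3 - y^2*z - 2*x*y + z
trace(b^4) = trace(b) * trace(b^3) - trace(b^2)  (reduce the b square) = y^4 - 4*y^2 + 2
next, trace(b a b^3) = trace(b) * trace(b a b^2) - trace(b a b)  (reduce the b square) = y^3*z - x*y^2 - 2*y*z + x
and trace(b a b^4) = trace(b) * trace(b a b^3) - trace(b a b^2)  (reduce the b square) = y^4*z - x*y^3 - 3*y^2*z + 2*x*y + z
and trace(a b a b) = trace(a b) * trace(a b) - trace(1)  (split on a) = z^2 - 2
trace(a b a) = trace(a) * trace(b a) - trace(b)  (reduce the a square) = x*z - y
and trace(a b a b^2) = trace(b) * trace(a b a b) - trace(a b a)  (reduce the b square) = y*z^2 - x*z - y
trace(a b a b^3) = trace(b) * trace(a b a b^2) - trace(a b a b)  (reduce the b square) = y^2*z^2 - x*y*z - y^2 - z^2 + 2
and trace(b a b^4 a) = trace(b) * trace(a b a b^3) - trace(a b a b^2)  (reduce the b square) = y^3*z^2 - x*y^2*z - y^3 - 2*y*z^2 + x*z + 3*y
and trace(a b^4 a^-1 b) = trace(b a b^4) * trace(a) - trace(b a b^4 a)  (eliminate a^-1) = x*y^4*z - x^2*y^3 - y^3*z^2 - 2*x*y^2*z + 2*x^2*y + y^3 + 2*y*z^2 - 3*y
trace(b^4 a^-1 b^-1 a) = trace(a b^4 a^-1) * trace(b) - trace(a b^4 a^-1 b)  (eliminate b^-1) = -x*y^4*z + x^2*y^3 + y^5 + y^3*z^2 + 2*x*y^2*z - 2*x^2*y - 5*y^3 - 2*y*z^2 + 5*y
next, trace(b^2 a^-1 b^-1 a^-1 b^2) = trace(b^4 a^-1 b^-1) * trace(a) - trace(b^4 a^-1 b^-1 a)  (eliminate a^-1) = x*y^4*z - y^5 - y^3*z^2 - 3*x*y^2*z + 5*y^3 + 2*y*z^2 + x*z - 5*y

x*y^4*z - y^5 - y^3*z^2 - 3*x*y^2*z + 5*y^3 + 2*y*z^2 + x*z - 5*y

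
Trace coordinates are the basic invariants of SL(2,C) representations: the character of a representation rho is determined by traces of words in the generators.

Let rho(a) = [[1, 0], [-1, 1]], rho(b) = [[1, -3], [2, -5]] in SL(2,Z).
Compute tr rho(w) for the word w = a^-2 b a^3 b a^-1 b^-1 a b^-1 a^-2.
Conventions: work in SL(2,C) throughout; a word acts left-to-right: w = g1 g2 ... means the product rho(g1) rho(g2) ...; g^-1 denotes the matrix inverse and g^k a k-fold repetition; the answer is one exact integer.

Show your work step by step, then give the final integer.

1442

rho(a^-1) = [[1, 0], [1, 1]]
... * rho(a^-1) = [[1, 0], [1, 1]]  ->  [[1, 0], [2, 1]]
... * rho(b) = [[1, -3], [2, -5]]  ->  [[1, -3], [4, -11]]
... * rho(a) = [[1, 0], [-1, 1]]  ->  [[4, -3], [15, -11]]
... * rho(a) = [[1, 0], [-1, 1]]  ->  [[7, -3], [26, -11]]
... * rho(a) = [[1, 0], [-1, 1]]  ->  [[10, -3], [37, -11]]
... * rho(b) = [[1, -3], [2, -5]]  ->  [[4, -15], [15, -56]]
... * rho(a^-1) = [[1, 0], [1, 1]]  ->  [[-11, -15], [-41, -56]]
... * rho(b^-1) = [[-5, 3], [-2, 1]]  ->  [[85, -48], [317, -179]]
... * rho(a) = [[1, 0], [-1, 1]]  ->  [[133, -48], [496, -179]]
... * rho(b^-1) = [[-5, 3], [-2, 1]]  ->  [[-569, 351], [-2122, 1309]]
... * rho(a^-1) = [[1, 0], [1, 1]]  ->  [[-218, 351], [-813, 1309]]
... * rho(a^-1) = [[1, 0], [1, 1]]  ->  [[133, 351], [496, 1309]]
tr = 133 + 1309 = 1442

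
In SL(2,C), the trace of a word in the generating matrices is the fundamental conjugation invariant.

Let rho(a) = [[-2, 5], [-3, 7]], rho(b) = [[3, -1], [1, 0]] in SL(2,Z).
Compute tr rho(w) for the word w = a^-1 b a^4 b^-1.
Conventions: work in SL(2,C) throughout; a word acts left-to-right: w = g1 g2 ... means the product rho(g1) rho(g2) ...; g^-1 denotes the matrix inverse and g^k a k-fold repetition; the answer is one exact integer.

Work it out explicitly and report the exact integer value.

rho(a^-1) = [[7, -5], [3, -2]]
... * rho(b) = [[3, -1], [1, 0]]  ->  [[16, -7], [7, -3]]
... * rho(a) = [[-2, 5], [-3, 7]]  ->  [[-11, 31], [-5, 14]]
... * rho(a) = [[-2, 5], [-3, 7]]  ->  [[-71, 162], [-32, 73]]
... * rho(a) = [[-2, 5], [-3, 7]]  ->  [[-344, 779], [-155, 351]]
... * rho(a) = [[-2, 5], [-3, 7]]  ->  [[-1649, 3733], [-743, 1682]]
... * rho(b^-1) = [[0, 1], [-1, 3]]  ->  [[-3733, 9550], [-1682, 4303]]
tr = -3733 + 4303 = 570

570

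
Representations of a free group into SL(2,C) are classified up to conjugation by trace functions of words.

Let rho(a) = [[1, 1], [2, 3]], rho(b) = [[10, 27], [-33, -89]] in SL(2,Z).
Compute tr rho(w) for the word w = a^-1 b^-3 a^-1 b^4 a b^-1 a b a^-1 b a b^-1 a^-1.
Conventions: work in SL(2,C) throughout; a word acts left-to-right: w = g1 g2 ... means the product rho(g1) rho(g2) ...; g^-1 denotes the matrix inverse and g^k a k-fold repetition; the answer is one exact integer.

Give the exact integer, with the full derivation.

rho(a^-1) = [[3, -1], [-2, 1]]
... * rho(b^-1) = [[-89, -27], [33, 10]]  ->  [[-300, -91], [211, 64]]
... * rho(b^-1) = [[-89, -27], [33, 10]]  ->  [[23697, 7190], [-16667, -5057]]
... * rho(b^-1) = [[-89, -27], [33, 10]]  ->  [[-1871763, -567919], [1316482, 399439]]
... * rho(a^-1) = [[3, -1], [-2, 1]]  ->  [[-4479451, 1303844], [3150568, -917043]]
... * rho(b) = [[10, 27], [-33, -89]]  ->  [[-87821362, -236987293], [61768099, 166682163]]
... * rho(b) = [[10, 27], [-33, -89]]  ->  [[6942367049, 18720692303], [-4882830389, -13166973834]]
... * rho(b) = [[10, 27], [-33, -89]]  ->  [[-548359175509, -1478697704644], [385681832632, 1040024250723]]
... * rho(b) = [[10, 27], [-33, -89]]  ->  [[43313432498162, 116798397974573], [-30463981947539, -82148748833283]]
... * rho(a) = [[1, 1], [2, 3]]  ->  [[276910228447308, 393708626421881], [-194761479614105, -276910228447388]]
... * rho(b^-1) = [[-89, -27], [33, 10]]  ->  [[-11652625659888339, -3539489903858506], [8195734146891541, 2489457665106955]]
... * rho(a) = [[1, 1], [2, 3]]  ->  [[-18731605467605351, -22271095371463857], [13174649477105451, 15664107142212406]]
... * rho(b) = [[10, 27], [-33, -89]]  ->  [[547630092582253771, 1476374140434938796], [-385169040921954888, -1038389999775056957]]
... * rho(a^-1) = [[3, -1], [-2, 1]]  ->  [[-1309858003123116279, 928744047852685025], [921272876784249250, -653220958853102069]]
... * rho(b) = [[10, 27], [-33, -89]]  ->  [[-43747133610369768615, -118024386343213106758], [30769020409994860777, 83011033011100813891]]
... * rho(a) = [[1, 1], [2, 3]]  ->  [[-279795906296795982131, -397820292640009088889], [196791086432196488559, 279802119443297302450]]
... * rho(b^-1) = [[-89, -27], [33, 10]]  ->  [[11773766003294542476322, 3576286543613400628647], [-8280936750836676500901, -2515338139236332166593]]
... * rho(a^-1) = [[3, -1], [-2, 1]]  ->  [[28168724922656826171672, -8197479459681141847675], [-19812133974037365169517, 5765598611600344334308]]
tr = 28168724922656826171672 + 5765598611600344334308 = 33934323534257170505980

33934323534257170505980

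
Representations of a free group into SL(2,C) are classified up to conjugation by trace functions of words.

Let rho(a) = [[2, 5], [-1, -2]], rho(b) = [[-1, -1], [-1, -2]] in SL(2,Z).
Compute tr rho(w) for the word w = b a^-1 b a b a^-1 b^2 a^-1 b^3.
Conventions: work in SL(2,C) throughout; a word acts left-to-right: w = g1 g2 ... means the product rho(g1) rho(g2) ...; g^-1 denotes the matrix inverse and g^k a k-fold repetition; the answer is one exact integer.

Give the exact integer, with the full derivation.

-515

rho(b) = [[-1, -1], [-1, -2]]
... * rho(a^-1) = [[-2, -5], [1, 2]]  ->  [[1, 3], [0, 1]]
... * rho(b) = [[-1, -1], [-1, -2]]  ->  [[-4, -7], [-1, -2]]
... * rho(a) = [[2, 5], [-1, -2]]  ->  [[-1, -6], [0, -1]]
... * rho(b) = [[-1, -1], [-1, -2]]  ->  [[7, 13], [1, 2]]
... * rho(a^-1) = [[-2, -5], [1, 2]]  ->  [[-1, -9], [0, -1]]
... * rho(b) = [[-1, -1], [-1, -2]]  ->  [[10, 19], [1, 2]]
... * rho(b) = [[-1, -1], [-1, -2]]  ->  [[-29, -48], [-3, -5]]
... * rho(a^-1) = [[-2, -5], [1, 2]]  ->  [[10, 49], [1, 5]]
... * rho(b) = [[-1, -1], [-1, -2]]  ->  [[-59, -108], [-6, -11]]
... * rho(b) = [[-1, -1], [-1, -2]]  ->  [[167, 275], [17, 28]]
... * rho(b) = [[-1, -1], [-1, -2]]  ->  [[-442, -717], [-45, -73]]
tr = -442 + -73 = -515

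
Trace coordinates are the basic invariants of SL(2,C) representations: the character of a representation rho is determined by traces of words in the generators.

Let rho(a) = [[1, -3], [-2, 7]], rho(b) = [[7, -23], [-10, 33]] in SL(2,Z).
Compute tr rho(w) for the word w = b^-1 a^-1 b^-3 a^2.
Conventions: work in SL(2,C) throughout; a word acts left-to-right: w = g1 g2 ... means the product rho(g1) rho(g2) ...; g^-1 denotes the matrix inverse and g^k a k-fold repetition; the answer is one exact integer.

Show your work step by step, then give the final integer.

3236136

rho(b^-1) = [[33, 23], [10, 7]]
... * rho(a^-1) = [[7, 3], [2, 1]]  ->  [[277, 122], [84, 37]]
... * rho(b^-1) = [[33, 23], [10, 7]]  ->  [[10361, 7225], [3142, 2191]]
... * rho(b^-1) = [[33, 23], [10, 7]]  ->  [[414163, 288878], [125596, 87603]]
... * rho(b^-1) = [[33, 23], [10, 7]]  ->  [[16556159, 11547895], [5020698, 3501929]]
... * rho(a) = [[1, -3], [-2, 7]]  ->  [[-6539631, 31166788], [-1983160, 9451409]]
... * rho(a) = [[1, -3], [-2, 7]]  ->  [[-68873207, 237786409], [-20885978, 72109343]]
tr = -68873207 + 72109343 = 3236136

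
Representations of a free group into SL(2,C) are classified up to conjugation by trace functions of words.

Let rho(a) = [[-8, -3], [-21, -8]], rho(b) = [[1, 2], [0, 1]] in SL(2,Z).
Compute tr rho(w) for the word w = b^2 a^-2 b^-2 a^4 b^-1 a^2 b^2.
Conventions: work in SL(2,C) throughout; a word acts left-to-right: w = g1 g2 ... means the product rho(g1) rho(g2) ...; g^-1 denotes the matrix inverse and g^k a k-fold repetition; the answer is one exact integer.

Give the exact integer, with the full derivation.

-383569795390

rho(b) = [[1, 2], [0, 1]]
... * rho(b) = [[1, 2], [0, 1]]  ->  [[1, 4], [0, 1]]
... * rho(a^-1) = [[-8, 3], [21, -8]]  ->  [[76, -29], [21, -8]]
... * rho(a^-1) = [[-8, 3], [21, -8]]  ->  [[-1217, 460], [-336, 127]]
... * rho(b^-1) = [[1, -2], [0, 1]]  ->  [[-1217, 2894], [-336, 799]]
... * rho(b^-1) = [[1, -2], [0, 1]]  ->  [[-1217, 5328], [-336, 1471]]
... * rho(a) = [[-8, -3], [-21, -8]]  ->  [[-102152, -38973], [-28203, -10760]]
... * rho(a) = [[-8, -3], [-21, -8]]  ->  [[1635649, 618240], [451584, 170689]]
... * rho(a) = [[-8, -3], [-21, -8]]  ->  [[-26068232, -9852867], [-7197141, -2720264]]
... * rho(a) = [[-8, -3], [-21, -8]]  ->  [[415456063, 157027632], [114702672, 43353535]]
... * rho(b^-1) = [[1, -2], [0, 1]]  ->  [[415456063, -673884494], [114702672, -186051809]]
... * rho(a) = [[-8, -3], [-21, -8]]  ->  [[10827925870, 4144707763], [2989466613, 1144306456]]
... * rho(a) = [[-8, -3], [-21, -8]]  ->  [[-173662269983, -65641439714], [-47946168480, -18122851487]]
... * rho(b) = [[1, 2], [0, 1]]  ->  [[-173662269983, -412965979680], [-47946168480, -114015188447]]
... * rho(b) = [[1, 2], [0, 1]]  ->  [[-173662269983, -760290519646], [-47946168480, -209907525407]]
tr = -173662269983 + -209907525407 = -383569795390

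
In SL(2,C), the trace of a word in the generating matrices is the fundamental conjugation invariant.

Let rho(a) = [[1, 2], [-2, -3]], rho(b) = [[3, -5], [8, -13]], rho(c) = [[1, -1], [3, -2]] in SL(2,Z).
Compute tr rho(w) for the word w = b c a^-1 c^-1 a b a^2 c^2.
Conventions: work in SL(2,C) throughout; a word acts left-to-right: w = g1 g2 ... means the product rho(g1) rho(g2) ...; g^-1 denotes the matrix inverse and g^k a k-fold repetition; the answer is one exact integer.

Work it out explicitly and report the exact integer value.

2593

rho(b) = [[3, -5], [8, -13]]
... * rho(c) = [[1, -1], [3, -2]]  ->  [[-12, 7], [-31, 18]]
... * rho(a^-1) = [[-3, -2], [2, 1]]  ->  [[50, 31], [129, 80]]
... * rho(c^-1) = [[-2, 1], [-3, 1]]  ->  [[-193, 81], [-498, 209]]
... * rho(a) = [[1, 2], [-2, -3]]  ->  [[-355, -629], [-916, -1623]]
... * rho(b) = [[3, -5], [8, -13]]  ->  [[-6097, 9952], [-15732, 25679]]
... * rho(a) = [[1, 2], [-2, -3]]  ->  [[-26001, -42050], [-67090, -108501]]
... * rho(a) = [[1, 2], [-2, -3]]  ->  [[58099, 74148], [149912, 191323]]
... * rho(c) = [[1, -1], [3, -2]]  ->  [[280543, -206395], [723881, -532558]]
... * rho(c) = [[1, -1], [3, -2]]  ->  [[-338642, 132247], [-873793, 341235]]
tr = -338642 + 341235 = 2593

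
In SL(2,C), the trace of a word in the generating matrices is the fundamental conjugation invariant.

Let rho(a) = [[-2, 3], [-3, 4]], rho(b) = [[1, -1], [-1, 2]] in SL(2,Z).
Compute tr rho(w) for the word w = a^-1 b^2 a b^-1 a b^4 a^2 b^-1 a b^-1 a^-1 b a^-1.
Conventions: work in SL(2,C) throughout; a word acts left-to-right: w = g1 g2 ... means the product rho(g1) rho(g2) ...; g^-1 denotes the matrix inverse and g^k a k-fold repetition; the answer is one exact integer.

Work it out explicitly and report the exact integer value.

-3715

rho(a^-1) = [[4, -3], [3, -2]]
... * rho(b) = [[1, -1], [-1, 2]]  ->  [[7, -10], [5, -7]]
... * rho(b) = [[1, -1], [-1, 2]]  ->  [[17, -27], [12, -19]]
... * rho(a) = [[-2, 3], [-3, 4]]  ->  [[47, -57], [33, -40]]
... * rho(b^-1) = [[2, 1], [1, 1]]  ->  [[37, -10], [26, -7]]
... * rho(a) = [[-2, 3], [-3, 4]]  ->  [[-44, 71], [-31, 50]]
... * rho(b) = [[1, -1], [-1, 2]]  ->  [[-115, 186], [-81, 131]]
... * rho(b) = [[1, -1], [-1, 2]]  ->  [[-301, 487], [-212, 343]]
... * rho(b) = [[1, -1], [-1, 2]]  ->  [[-788, 1275], [-555, 898]]
... * rho(b) = [[1, -1], [-1, 2]]  ->  [[-2063, 3338], [-1453, 2351]]
... * rho(a) = [[-2, 3], [-3, 4]]  ->  [[-5888, 7163], [-4147, 5045]]
... * rho(a) = [[-2, 3], [-3, 4]]  ->  [[-9713, 10988], [-6841, 7739]]
... * rho(b^-1) = [[2, 1], [1, 1]]  ->  [[-8438, 1275], [-5943, 898]]
... * rho(a) = [[-2, 3], [-3, 4]]  ->  [[13051, -20214], [9192, -14237]]
... * rho(b^-1) = [[2, 1], [1, 1]]  ->  [[5888, -7163], [4147, -5045]]
... * rho(a^-1) = [[4, -3], [3, -2]]  ->  [[2063, -3338], [1453, -2351]]
... * rho(b) = [[1, -1], [-1, 2]]  ->  [[5401, -8739], [3804, -6155]]
... * rho(a^-1) = [[4, -3], [3, -2]]  ->  [[-4613, 1275], [-3249, 898]]
tr = -4613 + 898 = -3715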